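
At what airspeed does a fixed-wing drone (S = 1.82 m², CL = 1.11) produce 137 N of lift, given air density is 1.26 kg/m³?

L = ½ρv²S·CL ⇒ v = √(2L/(ρ·S·CL))
v = √(2 × 137 / (1.26 × 1.82 × 1.11)) = √107.6 = 10.4 m/s

v = 10.4 m/s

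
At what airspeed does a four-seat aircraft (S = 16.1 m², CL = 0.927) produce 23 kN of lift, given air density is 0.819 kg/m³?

v = 61.3 m/s

L = ½ρv²S·CL ⇒ v = √(2L/(ρ·S·CL))
v = √(2 × 23000 / (0.819 × 16.1 × 0.927)) = √3763 = 61.3 m/s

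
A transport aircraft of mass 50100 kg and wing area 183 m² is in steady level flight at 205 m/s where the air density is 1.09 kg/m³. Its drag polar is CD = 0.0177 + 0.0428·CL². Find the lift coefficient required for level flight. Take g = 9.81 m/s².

CL = 0.117

Weight W = mg = 50100 × 9.81 = 4.9148×10^5 N; in level flight L = W.
Dynamic pressure q = 0.5 × 1.09 × 205² = 22900 Pa.
CL = W/(q·S) = 4.9148×10^5 / (22900 × 183) = 0.1173.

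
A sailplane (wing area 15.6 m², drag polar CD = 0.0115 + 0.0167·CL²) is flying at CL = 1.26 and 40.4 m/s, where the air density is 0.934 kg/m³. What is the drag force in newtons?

CD = 0.0115 + 0.0167 × 1.26² = 0.03801
D = ½ρv²S·CD = ½ × 0.934 × 40.4² × 15.6 × 0.03801 = 452 N

D = 452 N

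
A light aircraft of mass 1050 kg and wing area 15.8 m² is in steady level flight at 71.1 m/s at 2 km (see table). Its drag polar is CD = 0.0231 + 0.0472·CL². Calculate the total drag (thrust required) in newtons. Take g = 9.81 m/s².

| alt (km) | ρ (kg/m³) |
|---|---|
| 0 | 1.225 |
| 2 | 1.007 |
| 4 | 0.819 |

At 2 km, from the table: ρ = 1.007 kg/m³.
Weight W = mg = 1050 × 9.81 = 10300 N; in level flight L = W.
q = ½ρv² = ½ × 1.007 × 71.1² = 2545 Pa.
CL = W/(q·S) = 10300 / (2545 × 15.8) = 0.2561.
CD = 0.0231 + 0.0472 × 0.2561² = 0.0262.
D = q·S·CD = 2545 × 15.8 × 0.0262 = 1054 N

D = 1050 N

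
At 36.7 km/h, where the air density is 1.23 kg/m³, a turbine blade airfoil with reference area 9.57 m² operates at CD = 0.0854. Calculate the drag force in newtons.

D = 52.2 N

Convert speed: v = 36.7 km/h ÷ 3.6 = 10.19 m/s.
Dynamic pressure q = ½ρv² = ½ × 1.23 × 10.19² = 63.91 Pa.
D = q·S·CD = 63.91 × 9.57 × 0.0854 = 52.2 N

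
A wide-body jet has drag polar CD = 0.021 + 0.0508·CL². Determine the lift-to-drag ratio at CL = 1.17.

L/D = 12.9

CD = 0.021 + 0.0508 × 1.17² = 0.09054
L/D = CL/CD = 1.17 / 0.09054 = 12.9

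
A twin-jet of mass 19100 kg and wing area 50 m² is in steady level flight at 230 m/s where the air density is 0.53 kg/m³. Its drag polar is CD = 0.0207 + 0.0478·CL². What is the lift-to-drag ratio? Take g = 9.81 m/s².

L/D = 11.1

In steady level flight, lift balances weight: W = mg = 19100 × 9.81 = 1.8737×10^5 N.
q = ½ρv² = ½ × 0.53 × 230² = 14020 Pa.
CL = W/(q·S) = 1.8737×10^5 / (14020 × 50) = 0.2673.
CD = 0.0207 + 0.0478 × 0.2673² = 0.02412.
L/D = CL/CD = 0.2673 / 0.02412 = 11.1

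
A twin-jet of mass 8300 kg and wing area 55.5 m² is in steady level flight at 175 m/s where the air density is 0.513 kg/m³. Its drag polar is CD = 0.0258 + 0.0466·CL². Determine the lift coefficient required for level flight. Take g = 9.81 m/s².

In steady level flight, lift balances weight: W = mg = 8300 × 9.81 = 81423 N.
q = ½ρv² = ½ × 0.513 × 175² = 7855 Pa.
Required CL = L/(qS) = 81423/(7855·55.5) = 0.1868.

CL = 0.187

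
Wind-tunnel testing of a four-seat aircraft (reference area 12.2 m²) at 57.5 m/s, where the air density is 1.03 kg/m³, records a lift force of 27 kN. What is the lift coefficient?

CL = 1.3

From L = ½ρv²S·CL, rearranging gives CL = 2L/(ρv²S).
CL = 2 × 27000 / (1.03 × 57.5² × 12.2) = 1.3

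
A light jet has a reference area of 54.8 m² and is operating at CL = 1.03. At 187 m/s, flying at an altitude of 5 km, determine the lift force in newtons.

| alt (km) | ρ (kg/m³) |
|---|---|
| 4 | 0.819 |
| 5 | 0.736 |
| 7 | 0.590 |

L = 7.26×10^5 N

At 5 km, from the table: ρ = 0.736 kg/m³.
L = ½ρv²S·CL = ½ × 0.736 × 187² × 54.8 × 1.03 = 7.26×10^5 N ≈ 726 kN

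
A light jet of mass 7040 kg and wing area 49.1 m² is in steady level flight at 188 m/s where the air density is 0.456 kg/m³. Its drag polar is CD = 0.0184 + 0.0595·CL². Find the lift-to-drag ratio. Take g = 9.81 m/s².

In steady level flight, lift balances weight: W = mg = 7040 × 9.81 = 69062 N.
Dynamic pressure q = 0.5 × 0.456 × 188² = 8058 Pa.
CL = W/(q·S) = 69062 / (8058 × 49.1) = 0.1745.
CD = 0.0184 + 0.0595 × 0.1745² = 0.02021.
L/D = CL/CD = 0.1745 / 0.02021 = 8.64

L/D = 8.64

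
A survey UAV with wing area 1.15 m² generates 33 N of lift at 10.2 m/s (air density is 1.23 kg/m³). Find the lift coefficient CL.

CL = 0.448

From L = ½ρv²S·CL, rearranging gives CL = 2L/(ρv²S).
CL = 2 × 33 / (1.23 × 10.2² × 1.15) = 0.448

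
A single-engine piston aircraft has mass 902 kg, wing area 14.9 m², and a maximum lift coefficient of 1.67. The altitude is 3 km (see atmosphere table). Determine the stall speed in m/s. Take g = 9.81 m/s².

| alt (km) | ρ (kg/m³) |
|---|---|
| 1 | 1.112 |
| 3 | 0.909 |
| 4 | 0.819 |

At 3 km, from the table: ρ = 0.909 kg/m³.
Weight W = mg = 902 × 9.81 = 8849 N.
V_stall = √(2W/(ρ·S·CL,max)) = √(2 × 8849 / (0.909 × 14.9 × 1.67))
V_stall = √782.4 = 28 m/s

V_stall = 28 m/s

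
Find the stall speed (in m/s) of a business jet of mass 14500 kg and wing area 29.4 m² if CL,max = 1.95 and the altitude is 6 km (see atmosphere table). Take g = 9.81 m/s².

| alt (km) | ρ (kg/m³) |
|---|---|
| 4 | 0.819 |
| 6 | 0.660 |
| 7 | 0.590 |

At 6 km, from the table: ρ = 0.660 kg/m³.
At stall, lift equals weight: L = W = m·g = 14500 × 9.81 = 1.422×10^5 N.
From L = ½ρV²S·CL,max = W: V_stall = √(2W/(ρSCL,max)) = √(2·1.422×10^5/(0.66·29.4·1.95))
V_stall = √7519 = 86.7 m/s

V_stall = 86.7 m/s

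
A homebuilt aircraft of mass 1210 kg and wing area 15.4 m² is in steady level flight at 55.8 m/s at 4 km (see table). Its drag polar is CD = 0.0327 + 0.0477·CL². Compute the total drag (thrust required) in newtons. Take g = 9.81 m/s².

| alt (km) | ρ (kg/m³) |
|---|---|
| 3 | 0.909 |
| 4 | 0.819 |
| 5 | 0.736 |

D = 984 N

At 4 km, from the table: ρ = 0.819 kg/m³.
Weight W = mg = 1210 × 9.81 = 11870 N; in level flight L = W.
Dynamic pressure q = 0.5 × 0.819 × 55.8² = 1275 Pa.
CL = W/(q·S) = 11870 / (1275 × 15.4) = 0.6045.
CD = 0.0327 + 0.0477 × 0.6045² = 0.05013.
D = q·S·CD = 1275 × 15.4 × 0.05013 = 984.4 N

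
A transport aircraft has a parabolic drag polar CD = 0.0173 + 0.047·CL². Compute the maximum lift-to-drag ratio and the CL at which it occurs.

(L/D)max = 17.5, at CL = 0.607

For CD = CD0 + K·CL², (L/D)max occurs at CL* = √(CD0/K) and equals 1/(2√(K·CD0)).
(L/D)max = 1/(2√(0.047 × 0.0173)) = 1/(2 × 0.02851) = 17.5
CL* = √(0.0173/0.047) = 0.607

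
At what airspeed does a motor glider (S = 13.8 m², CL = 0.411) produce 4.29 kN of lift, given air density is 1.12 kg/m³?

v = 36.8 m/s

L = ½ρv²S·CL ⇒ v = √(2L/(ρ·S·CL))
v = √(2 × 4290 / (1.12 × 13.8 × 0.411)) = √1351 = 36.8 m/s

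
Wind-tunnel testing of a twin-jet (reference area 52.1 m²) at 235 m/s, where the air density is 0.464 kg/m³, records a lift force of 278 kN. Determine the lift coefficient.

From L = ½ρv²S·CL, rearranging gives CL = 2L/(ρv²S).
CL = 2 × 2.78×10^5 / (0.464 × 235² × 52.1) = 0.416

CL = 0.416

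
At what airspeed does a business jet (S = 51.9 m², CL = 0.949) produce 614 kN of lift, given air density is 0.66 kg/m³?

L = ½ρv²S·CL ⇒ v = √(2L/(ρ·S·CL))
v = √(2 × 6.14×10^5 / (0.66 × 51.9 × 0.949)) = √37780 = 194 m/s

v = 194 m/s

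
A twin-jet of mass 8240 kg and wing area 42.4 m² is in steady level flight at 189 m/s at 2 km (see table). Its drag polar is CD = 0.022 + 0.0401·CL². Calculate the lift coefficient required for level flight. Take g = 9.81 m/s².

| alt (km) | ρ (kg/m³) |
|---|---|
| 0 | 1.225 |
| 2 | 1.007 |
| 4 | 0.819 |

CL = 0.106

At 2 km, from the table: ρ = 1.007 kg/m³.
Weight W = mg = 8240 × 9.81 = 80834 N; in level flight L = W.
Dynamic pressure q = 0.5 × 1.007 × 189² = 17990 Pa.
CL = 2W/(ρv²S) = 2×80834/(1.007×189²×42.4) = 0.106.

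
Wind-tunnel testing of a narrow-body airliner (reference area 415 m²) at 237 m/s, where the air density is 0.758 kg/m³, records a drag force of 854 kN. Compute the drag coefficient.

CD = 0.0967

From D = ½ρv²S·CD, rearranging gives CD = 2D/(ρv²S).
CD = 2 × 8.54×10^5 / (0.758 × 237² × 415) = 0.0967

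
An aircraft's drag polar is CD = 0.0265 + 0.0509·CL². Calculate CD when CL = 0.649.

CD = 0.0479

CD = 0.0265 + 0.0509 × 0.649² = 0.0265 + 0.02144 = 0.0479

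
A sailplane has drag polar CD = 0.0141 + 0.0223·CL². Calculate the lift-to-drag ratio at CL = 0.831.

CD = 0.0141 + 0.0223 × 0.831² = 0.0295
L/D = CL/CD = 0.831 / 0.0295 = 28.2

L/D = 28.2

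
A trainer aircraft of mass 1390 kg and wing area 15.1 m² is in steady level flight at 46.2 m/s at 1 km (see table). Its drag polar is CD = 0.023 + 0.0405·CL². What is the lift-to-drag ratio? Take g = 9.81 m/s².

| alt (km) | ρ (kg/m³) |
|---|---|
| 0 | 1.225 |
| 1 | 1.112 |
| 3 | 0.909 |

At 1 km, from the table: ρ = 1.112 kg/m³.
Weight W = mg = 1390 × 9.81 = 13636 N; in level flight L = W.
Dynamic pressure q = 0.5 × 1.112 × 46.2² = 1187 Pa.
CL = W/(q·S) = 13636 / (1187 × 15.1) = 0.7609.
CD = 0.023 + 0.0405 × 0.7609² = 0.04645.
L/D = CL/CD = 0.7609 / 0.04645 = 16.4

L/D = 16.4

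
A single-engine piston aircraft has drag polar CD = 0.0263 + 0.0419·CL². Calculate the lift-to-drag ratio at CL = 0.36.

L/D = 11.3

CD = 0.0263 + 0.0419 × 0.36² = 0.03173
L/D = CL/CD = 0.36 / 0.03173 = 11.3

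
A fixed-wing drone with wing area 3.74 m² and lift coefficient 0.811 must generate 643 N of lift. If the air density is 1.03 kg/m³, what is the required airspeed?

v = 20.3 m/s

L = ½ρv²S·CL ⇒ v = √(2L/(ρ·S·CL))
v = √(2 × 643 / (1.03 × 3.74 × 0.811)) = √411.6 = 20.3 m/s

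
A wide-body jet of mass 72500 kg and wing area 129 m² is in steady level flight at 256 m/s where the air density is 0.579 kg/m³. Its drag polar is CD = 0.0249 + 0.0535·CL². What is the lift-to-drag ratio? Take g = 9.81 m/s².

Weight W = mg = 72500 × 9.81 = 7.1122×10^5 N; in level flight L = W.
q = ½ρv² = ½ × 0.579 × 256² = 18970 Pa.
Required CL = L/(qS) = 7.1122×10^5/(18970·129) = 0.2906.
CD = 0.0249 + 0.0535 × 0.2906² = 0.02942.
L/D = CL/CD = 0.2906 / 0.02942 = 9.88

L/D = 9.88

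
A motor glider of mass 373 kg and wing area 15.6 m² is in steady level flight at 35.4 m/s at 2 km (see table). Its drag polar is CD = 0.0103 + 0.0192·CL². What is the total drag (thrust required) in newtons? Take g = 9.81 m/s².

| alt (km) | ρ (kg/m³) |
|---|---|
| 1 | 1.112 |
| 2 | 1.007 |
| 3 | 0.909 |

D = 128 N

At 2 km, from the table: ρ = 1.007 kg/m³.
Level flight ⇒ L = W = m·g = 373 × 9.81 = 3659.1 N.
q = ½ρv² = ½ × 1.007 × 35.4² = 631 Pa.
Required CL = L/(qS) = 3659.1/(631·15.6) = 0.3717.
CD = 0.0103 + 0.0192 × 0.3717² = 0.01295.
D = q·S·CD = 631 × 15.6 × 0.01295 = 127.5 N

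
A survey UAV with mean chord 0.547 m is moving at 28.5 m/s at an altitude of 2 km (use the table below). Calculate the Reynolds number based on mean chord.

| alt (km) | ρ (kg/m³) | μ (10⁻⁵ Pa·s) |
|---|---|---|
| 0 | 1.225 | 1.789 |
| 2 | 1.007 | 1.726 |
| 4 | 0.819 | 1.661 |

At 2 km, from the table: ρ = 1.007 kg/m³, μ = 1.726×10⁻⁵ Pa·s.
Re = ρ·v·c/μ = 1.007 × 28.5 × 0.547 / (1.726×10⁻⁵) = 9.1×10^5

Re = 9.1×10^5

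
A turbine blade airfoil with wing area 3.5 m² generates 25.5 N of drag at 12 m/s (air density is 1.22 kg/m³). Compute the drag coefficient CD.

From D = ½ρv²S·CD, rearranging gives CD = 2D/(ρv²S).
CD = 2 × 25.5 / (1.22 × 12² × 3.5) = 0.0829

CD = 0.0829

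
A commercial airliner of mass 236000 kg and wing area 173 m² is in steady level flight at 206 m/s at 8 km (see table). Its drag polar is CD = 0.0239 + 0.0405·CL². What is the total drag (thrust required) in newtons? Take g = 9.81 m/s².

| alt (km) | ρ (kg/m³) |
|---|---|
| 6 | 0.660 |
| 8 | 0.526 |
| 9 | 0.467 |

D = 1.59×10^5 N

At 8 km, from the table: ρ = 0.526 kg/m³.
Weight W = mg = 236000 × 9.81 = 2.3152×10^6 N; in level flight L = W.
q = ½ρv² = ½ × 0.526 × 206² = 11160 Pa.
CL = W/(q·S) = 2.3152×10^6 / (11160 × 173) = 1.199.
CD = 0.0239 + 0.0405 × 1.199² = 0.08213.
D = q·S·CD = 11160 × 173 × 0.08213 = 1.586×10^5 N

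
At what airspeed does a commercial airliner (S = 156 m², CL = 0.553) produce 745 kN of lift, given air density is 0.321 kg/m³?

v = 232 m/s

L = ½ρv²S·CL ⇒ v = √(2L/(ρ·S·CL))
v = √(2 × 7.45×10^5 / (0.321 × 156 × 0.553)) = √53810 = 232 m/s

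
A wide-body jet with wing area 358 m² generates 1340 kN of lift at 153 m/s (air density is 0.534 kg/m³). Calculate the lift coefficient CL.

From L = ½ρv²S·CL, rearranging gives CL = 2L/(ρv²S).
CL = 2 × 1.34×10^6 / (0.534 × 153² × 358) = 0.599

CL = 0.599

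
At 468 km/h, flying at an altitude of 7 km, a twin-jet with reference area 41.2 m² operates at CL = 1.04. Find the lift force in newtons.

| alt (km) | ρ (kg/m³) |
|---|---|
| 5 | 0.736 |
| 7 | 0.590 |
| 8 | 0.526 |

L = 2.14×10^5 N

At 7 km, from the table: ρ = 0.590 kg/m³.
Convert speed: v = 468 km/h ÷ 3.6 = 130 m/s.
Dynamic pressure q = ½ρv² = ½ × 0.59 × 130² = 4986 Pa.
L = q·S·CL = 4986 × 41.2 × 1.04 = 2.14×10^5 N ≈ 214 kN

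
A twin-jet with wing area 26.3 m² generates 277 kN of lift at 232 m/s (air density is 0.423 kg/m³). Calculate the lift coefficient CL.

From L = ½ρv²S·CL, rearranging gives CL = 2L/(ρv²S).
CL = 2 × 2.77×10^5 / (0.423 × 232² × 26.3) = 0.925

CL = 0.925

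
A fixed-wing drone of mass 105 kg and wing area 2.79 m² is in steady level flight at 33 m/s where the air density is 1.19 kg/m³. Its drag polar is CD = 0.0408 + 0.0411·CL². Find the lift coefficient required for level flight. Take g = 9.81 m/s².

Level flight ⇒ L = W = m·g = 105 × 9.81 = 1030 N.
q = ½ρv² = ½ × 1.19 × 33² = 648 Pa.
CL = W/(q·S) = 1030 / (648 × 2.79) = 0.5698.

CL = 0.57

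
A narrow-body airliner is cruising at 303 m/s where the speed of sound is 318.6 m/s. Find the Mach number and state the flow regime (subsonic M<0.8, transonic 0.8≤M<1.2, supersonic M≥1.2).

M = 0.951 (transonic)

M = v/a = 303 / 318.6 = 0.951
M = 0.951 → transonic.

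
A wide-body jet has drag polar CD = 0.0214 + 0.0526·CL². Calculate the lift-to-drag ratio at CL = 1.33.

L/D = 11.6

CD = 0.0214 + 0.0526 × 1.33² = 0.1144
L/D = CL/CD = 1.33 / 0.1144 = 11.6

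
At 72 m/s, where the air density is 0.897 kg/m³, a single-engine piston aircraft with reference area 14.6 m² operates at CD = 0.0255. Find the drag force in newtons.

D = 866 N

Dynamic pressure q = ½ρv² = ½ × 0.897 × 72² = 2325 Pa.
D = q·S·CD = 2325 × 14.6 × 0.0255 = 866 N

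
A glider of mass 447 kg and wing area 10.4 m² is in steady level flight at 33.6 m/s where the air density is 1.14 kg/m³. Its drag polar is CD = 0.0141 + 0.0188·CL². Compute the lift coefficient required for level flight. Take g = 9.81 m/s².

In steady level flight, lift balances weight: W = mg = 447 × 9.81 = 4385.1 N.
Dynamic pressure q = 0.5 × 1.14 × 33.6² = 643.5 Pa.
CL = W/(q·S) = 4385.1 / (643.5 × 10.4) = 0.6552.

CL = 0.655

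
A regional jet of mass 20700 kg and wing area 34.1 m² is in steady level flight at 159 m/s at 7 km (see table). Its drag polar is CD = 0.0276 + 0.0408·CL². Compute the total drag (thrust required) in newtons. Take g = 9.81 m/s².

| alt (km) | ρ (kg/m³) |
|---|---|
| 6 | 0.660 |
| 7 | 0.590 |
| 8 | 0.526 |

At 7 km, from the table: ρ = 0.590 kg/m³.
Weight W = mg = 20700 × 9.81 = 2.0307×10^5 N; in level flight L = W.
Dynamic pressure q = 0.5 × 0.59 × 159² = 7458 Pa.
Required CL = L/(qS) = 2.0307×10^5/(7458·34.1) = 0.7985.
CD = 0.0276 + 0.0408 × 0.7985² = 0.05361.
D = q·S·CD = 7458 × 34.1 × 0.05361 = 13630 N

D = 13600 N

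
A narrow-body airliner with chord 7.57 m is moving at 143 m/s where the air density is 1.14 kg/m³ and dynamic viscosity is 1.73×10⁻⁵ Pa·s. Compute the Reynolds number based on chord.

Re = 7.13×10^7

Re = ρ·v·c/μ = 1.14 × 143 × 7.57 / (1.73×10⁻⁵) = 7.13×10^7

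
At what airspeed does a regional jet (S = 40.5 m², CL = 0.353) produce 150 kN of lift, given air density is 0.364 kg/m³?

v = 240 m/s

L = ½ρv²S·CL ⇒ v = √(2L/(ρ·S·CL))
v = √(2 × 1.5×10^5 / (0.364 × 40.5 × 0.353)) = √57650 = 240 m/s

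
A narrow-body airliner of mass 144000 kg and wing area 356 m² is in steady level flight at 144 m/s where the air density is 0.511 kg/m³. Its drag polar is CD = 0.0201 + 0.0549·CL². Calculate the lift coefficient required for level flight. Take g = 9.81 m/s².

Level flight ⇒ L = W = m·g = 144000 × 9.81 = 1.4126×10^6 N.
q = ½ρv² = ½ × 0.511 × 144² = 5298 Pa.
CL = 2W/(ρv²S) = 2×1.4126×10^6/(0.511×144²×356) = 0.749.

CL = 0.749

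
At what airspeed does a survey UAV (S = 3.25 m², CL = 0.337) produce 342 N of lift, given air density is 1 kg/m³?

L = ½ρv²S·CL ⇒ v = √(2L/(ρ·S·CL))
v = √(2 × 342 / (1 × 3.25 × 0.337)) = √624.5 = 25 m/s

v = 25 m/s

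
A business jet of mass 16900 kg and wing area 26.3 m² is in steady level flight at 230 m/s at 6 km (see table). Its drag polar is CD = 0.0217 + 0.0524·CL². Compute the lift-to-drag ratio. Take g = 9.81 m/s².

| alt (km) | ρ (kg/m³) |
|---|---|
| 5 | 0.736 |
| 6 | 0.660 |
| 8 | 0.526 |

At 6 km, from the table: ρ = 0.660 kg/m³.
In steady level flight, lift balances weight: W = mg = 16900 × 9.81 = 1.6579×10^5 N.
Dynamic pressure q = 0.5 × 0.66 × 230² = 17460 Pa.
CL = 2W/(ρv²S) = 2×1.6579×10^5/(0.66×230²×26.3) = 0.3611.
CD = 0.0217 + 0.0524 × 0.3611² = 0.02853.
L/D = CL/CD = 0.3611 / 0.02853 = 12.7

L/D = 12.7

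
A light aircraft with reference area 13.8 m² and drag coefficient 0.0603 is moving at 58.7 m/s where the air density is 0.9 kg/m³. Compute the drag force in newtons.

D = 1290 N

D = ½ρv²S·CD = ½ × 0.9 × 58.7² × 13.8 × 0.0603 = 1290 N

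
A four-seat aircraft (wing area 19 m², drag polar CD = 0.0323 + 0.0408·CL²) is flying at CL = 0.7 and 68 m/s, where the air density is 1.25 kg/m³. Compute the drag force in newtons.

D = 2870 N

CD = 0.0323 + 0.0408 × 0.7² = 0.05229
D = ½ρv²S·CD = ½ × 1.25 × 68² × 19 × 0.05229 = 2870 N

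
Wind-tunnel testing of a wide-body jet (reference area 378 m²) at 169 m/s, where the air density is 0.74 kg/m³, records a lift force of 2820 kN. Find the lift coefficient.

CL = 0.706

From L = ½ρv²S·CL, rearranging gives CL = 2L/(ρv²S).
CL = 2 × 2.82×10^6 / (0.74 × 169² × 378) = 0.706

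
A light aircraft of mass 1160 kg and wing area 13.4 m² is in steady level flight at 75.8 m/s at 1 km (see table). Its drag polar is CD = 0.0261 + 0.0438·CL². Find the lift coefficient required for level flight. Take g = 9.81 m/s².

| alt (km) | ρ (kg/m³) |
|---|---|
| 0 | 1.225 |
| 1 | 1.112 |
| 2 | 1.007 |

At 1 km, from the table: ρ = 1.112 kg/m³.
In steady level flight, lift balances weight: W = mg = 1160 × 9.81 = 11380 N.
q = ½ρv² = ½ × 1.112 × 75.8² = 3195 Pa.
CL = W/(q·S) = 11380 / (3195 × 13.4) = 0.2658.

CL = 0.266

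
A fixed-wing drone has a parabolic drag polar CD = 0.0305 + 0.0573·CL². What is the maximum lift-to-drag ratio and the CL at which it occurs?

For CD = CD0 + K·CL², (L/D)max occurs at CL* = √(CD0/K) and equals 1/(2√(K·CD0)).
(L/D)max = 1/(2√(0.0573 × 0.0305)) = 1/(2 × 0.0418) = 12
CL* = √(0.0305/0.0573) = 0.73

(L/D)max = 12, at CL = 0.73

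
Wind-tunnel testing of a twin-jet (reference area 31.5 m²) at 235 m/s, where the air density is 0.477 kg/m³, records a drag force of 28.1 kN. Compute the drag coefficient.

From D = ½ρv²S·CD, rearranging gives CD = 2D/(ρv²S).
CD = 2 × 28100 / (0.477 × 235² × 31.5) = 0.0677

CD = 0.0677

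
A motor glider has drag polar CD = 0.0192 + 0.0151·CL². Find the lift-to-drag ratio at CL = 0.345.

L/D = 16.4

CD = 0.0192 + 0.0151 × 0.345² = 0.021
L/D = CL/CD = 0.345 / 0.021 = 16.4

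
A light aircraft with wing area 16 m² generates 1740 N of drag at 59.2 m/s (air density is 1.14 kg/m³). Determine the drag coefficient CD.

From D = ½ρv²S·CD, rearranging gives CD = 2D/(ρv²S).
CD = 2 × 1740 / (1.14 × 59.2² × 16) = 0.0544

CD = 0.0544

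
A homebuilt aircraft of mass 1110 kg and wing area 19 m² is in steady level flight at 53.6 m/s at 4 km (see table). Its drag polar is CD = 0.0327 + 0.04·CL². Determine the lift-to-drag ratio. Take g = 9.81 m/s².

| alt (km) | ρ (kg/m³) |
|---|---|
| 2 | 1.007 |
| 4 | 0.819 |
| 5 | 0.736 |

L/D = 11.5

At 4 km, from the table: ρ = 0.819 kg/m³.
Weight W = mg = 1110 × 9.81 = 10889 N; in level flight L = W.
Dynamic pressure q = 0.5 × 0.819 × 53.6² = 1176 Pa.
CL = 2W/(ρv²S) = 2×10889/(0.819×53.6²×19) = 0.4871.
CD = 0.0327 + 0.04 × 0.4871² = 0.04219.
L/D = CL/CD = 0.4871 / 0.04219 = 11.5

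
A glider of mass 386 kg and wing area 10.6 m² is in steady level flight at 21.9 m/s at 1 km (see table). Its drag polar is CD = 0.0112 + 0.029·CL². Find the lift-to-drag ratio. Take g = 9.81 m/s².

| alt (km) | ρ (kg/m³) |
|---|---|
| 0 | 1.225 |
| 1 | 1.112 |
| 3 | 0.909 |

At 1 km, from the table: ρ = 1.112 kg/m³.
In steady level flight, lift balances weight: W = mg = 386 × 9.81 = 3786.7 N.
Dynamic pressure q = 0.5 × 1.112 × 21.9² = 266.7 Pa.
CL = 2W/(ρv²S) = 2×3786.7/(1.112×21.9²×10.6) = 1.34.
CD = 0.0112 + 0.029 × 1.34² = 0.06324.
L/D = CL/CD = 1.34 / 0.06324 = 21.2

L/D = 21.2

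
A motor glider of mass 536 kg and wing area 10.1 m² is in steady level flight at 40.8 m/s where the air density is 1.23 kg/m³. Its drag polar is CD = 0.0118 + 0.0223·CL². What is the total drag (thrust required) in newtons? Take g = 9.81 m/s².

D = 182 N

Level flight ⇒ L = W = m·g = 536 × 9.81 = 5258.2 N.
q = ½ρv² = ½ × 1.23 × 40.8² = 1024 Pa.
Required CL = L/(qS) = 5258.2/(1024·10.1) = 0.5085.
CD = 0.0118 + 0.0223 × 0.5085² = 0.01757.
D = q·S·CD = 1024 × 10.1 × 0.01757 = 181.6 N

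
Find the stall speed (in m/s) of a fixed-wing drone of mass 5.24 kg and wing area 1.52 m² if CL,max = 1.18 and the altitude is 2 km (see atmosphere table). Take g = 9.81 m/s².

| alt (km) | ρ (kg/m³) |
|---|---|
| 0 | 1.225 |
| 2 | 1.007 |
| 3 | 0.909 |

At 2 km, from the table: ρ = 1.007 kg/m³.
Weight W = mg = 5.24 × 9.81 = 51.4 N.
From L = ½ρV²S·CL,max = W: V_stall = √(2W/(ρSCL,max)) = √(2·51.4/(1.007·1.52·1.18))
V_stall = √56.92 = 7.54 m/s

V_stall = 7.54 m/s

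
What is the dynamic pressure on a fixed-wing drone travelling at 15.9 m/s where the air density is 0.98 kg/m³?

q = 124 Pa

q = ½ρv² = ½ × 0.98 × 15.9² = 124 Pa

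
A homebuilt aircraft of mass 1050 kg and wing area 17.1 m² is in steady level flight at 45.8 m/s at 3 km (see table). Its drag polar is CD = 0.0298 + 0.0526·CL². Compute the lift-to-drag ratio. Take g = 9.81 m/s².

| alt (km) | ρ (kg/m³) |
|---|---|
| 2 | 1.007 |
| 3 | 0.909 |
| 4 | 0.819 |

At 3 km, from the table: ρ = 0.909 kg/m³.
Level flight ⇒ L = W = m·g = 1050 × 9.81 = 10300 N.
Dynamic pressure q = 0.5 × 0.909 × 45.8² = 953.4 Pa.
Required CL = L/(qS) = 10300/(953.4·17.1) = 0.6318.
CD = 0.0298 + 0.0526 × 0.6318² = 0.0508.
L/D = CL/CD = 0.6318 / 0.0508 = 12.4

L/D = 12.4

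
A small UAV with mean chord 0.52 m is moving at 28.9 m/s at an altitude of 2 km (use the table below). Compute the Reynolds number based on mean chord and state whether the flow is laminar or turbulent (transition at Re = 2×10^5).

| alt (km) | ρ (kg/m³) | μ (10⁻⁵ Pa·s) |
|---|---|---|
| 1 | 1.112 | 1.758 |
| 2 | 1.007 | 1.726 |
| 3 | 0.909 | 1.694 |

Re = 8.77×10^5 (turbulent)

At 2 km, from the table: ρ = 1.007 kg/m³, μ = 1.726×10⁻⁵ Pa·s.
Re = ρ·v·c/μ = 1.007 × 28.9 × 0.52 / (1.726×10⁻⁵) = 8.77×10^5
Since 8.77×10^5 > 2×10^5, the flow is turbulent.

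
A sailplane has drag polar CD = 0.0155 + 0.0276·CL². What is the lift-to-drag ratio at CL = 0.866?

L/D = 23.9

CD = 0.0155 + 0.0276 × 0.866² = 0.0362
L/D = CL/CD = 0.866 / 0.0362 = 23.9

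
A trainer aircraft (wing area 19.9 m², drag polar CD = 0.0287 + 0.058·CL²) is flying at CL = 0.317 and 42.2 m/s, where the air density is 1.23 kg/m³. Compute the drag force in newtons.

CD = 0.0287 + 0.058 × 0.317² = 0.03453
D = ½ρv²S·CD = ½ × 1.23 × 42.2² × 19.9 × 0.03453 = 753 N

D = 753 N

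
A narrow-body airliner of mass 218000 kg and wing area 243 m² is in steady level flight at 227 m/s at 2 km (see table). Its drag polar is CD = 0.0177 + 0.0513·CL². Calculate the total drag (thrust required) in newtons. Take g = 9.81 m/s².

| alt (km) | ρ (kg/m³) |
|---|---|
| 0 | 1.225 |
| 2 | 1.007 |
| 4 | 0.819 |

At 2 km, from the table: ρ = 1.007 kg/m³.
In steady level flight, lift balances weight: W = mg = 218000 × 9.81 = 2.1386×10^6 N.
q = ½ρv² = ½ × 1.007 × 227² = 25940 Pa.
Required CL = L/(qS) = 2.1386×10^6/(25940·243) = 0.3392.
CD = 0.0177 + 0.0513 × 0.3392² = 0.0236.
D = q·S·CD = 25940 × 243 × 0.0236 = 1.488×10^5 N

D = 1.49×10^5 N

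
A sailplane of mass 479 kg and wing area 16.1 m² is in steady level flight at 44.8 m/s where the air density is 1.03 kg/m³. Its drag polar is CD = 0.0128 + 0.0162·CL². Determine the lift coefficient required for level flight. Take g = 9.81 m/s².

CL = 0.282

Weight W = mg = 479 × 9.81 = 4699 N; in level flight L = W.
Dynamic pressure q = 0.5 × 1.03 × 44.8² = 1034 Pa.
CL = 2W/(ρv²S) = 2×4699/(1.03×44.8²×16.1) = 0.2824.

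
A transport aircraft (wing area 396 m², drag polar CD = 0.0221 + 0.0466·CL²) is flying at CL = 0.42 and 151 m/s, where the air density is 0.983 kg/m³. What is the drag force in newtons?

CD = 0.0221 + 0.0466 × 0.42² = 0.03032
D = ½ρv²S·CD = ½ × 0.983 × 151² × 396 × 0.03032 = 1.35×10^5 N

D = 1.35×10^5 N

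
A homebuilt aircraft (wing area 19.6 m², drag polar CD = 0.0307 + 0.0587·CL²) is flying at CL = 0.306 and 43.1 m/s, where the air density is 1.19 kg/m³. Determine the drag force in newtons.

D = 784 N

CD = 0.0307 + 0.0587 × 0.306² = 0.0362
D = ½ρv²S·CD = ½ × 1.19 × 43.1² × 19.6 × 0.0362 = 784 N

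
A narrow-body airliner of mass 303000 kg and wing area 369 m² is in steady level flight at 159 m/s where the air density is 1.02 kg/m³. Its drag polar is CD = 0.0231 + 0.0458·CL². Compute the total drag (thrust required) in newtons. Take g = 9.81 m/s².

D = 1.95×10^5 N

In steady level flight, lift balances weight: W = mg = 303000 × 9.81 = 2.9724×10^6 N.
q = ½ρv² = ½ × 1.02 × 159² = 12890 Pa.
CL = W/(q·S) = 2.9724×10^6 / (12890 × 369) = 0.6248.
CD = 0.0231 + 0.0458 × 0.6248² = 0.04098.
D = q·S·CD = 12890 × 369 × 0.04098 = 1.95×10^5 N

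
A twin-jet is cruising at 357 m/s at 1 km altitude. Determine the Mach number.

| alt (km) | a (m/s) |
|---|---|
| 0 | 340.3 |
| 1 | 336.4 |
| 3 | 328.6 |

At 1 km, from the table: a = 336.4 m/s.
M = v/a = 357 / 336.4 = 1.06

M = 1.06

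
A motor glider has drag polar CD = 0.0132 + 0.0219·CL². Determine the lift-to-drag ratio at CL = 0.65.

CD = 0.0132 + 0.0219 × 0.65² = 0.02245
L/D = CL/CD = 0.65 / 0.02245 = 28.9

L/D = 28.9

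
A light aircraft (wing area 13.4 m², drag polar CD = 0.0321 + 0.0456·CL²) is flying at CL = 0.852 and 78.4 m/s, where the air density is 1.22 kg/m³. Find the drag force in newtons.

CD = 0.0321 + 0.0456 × 0.852² = 0.0652
D = ½ρv²S·CD = ½ × 1.22 × 78.4² × 13.4 × 0.0652 = 3280 N

D = 3280 N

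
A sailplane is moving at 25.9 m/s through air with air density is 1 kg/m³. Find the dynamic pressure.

q = ½ρv² = ½ × 1 × 25.9² = 335 Pa

q = 335 Pa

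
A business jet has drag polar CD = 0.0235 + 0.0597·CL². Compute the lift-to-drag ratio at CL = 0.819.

CD = 0.0235 + 0.0597 × 0.819² = 0.06354
L/D = CL/CD = 0.819 / 0.06354 = 12.9

L/D = 12.9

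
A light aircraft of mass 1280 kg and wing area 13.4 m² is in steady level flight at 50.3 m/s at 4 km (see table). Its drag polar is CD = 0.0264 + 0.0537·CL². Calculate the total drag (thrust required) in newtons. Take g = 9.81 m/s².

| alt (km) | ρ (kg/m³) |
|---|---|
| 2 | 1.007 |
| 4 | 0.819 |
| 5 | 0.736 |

D = 976 N

At 4 km, from the table: ρ = 0.819 kg/m³.
Level flight ⇒ L = W = m·g = 1280 × 9.81 = 12557 N.
q = ½ρv² = ½ × 0.819 × 50.3² = 1036 Pa.
CL = 2W/(ρv²S) = 2×12557/(0.819×50.3²×13.4) = 0.9044.
CD = 0.0264 + 0.0537 × 0.9044² = 0.07033.
D = q·S·CD = 1036 × 13.4 × 0.07033 = 976.4 N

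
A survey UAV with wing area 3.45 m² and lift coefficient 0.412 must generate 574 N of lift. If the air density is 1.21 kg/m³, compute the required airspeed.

L = ½ρv²S·CL ⇒ v = √(2L/(ρ·S·CL))
v = √(2 × 574 / (1.21 × 3.45 × 0.412)) = √667.5 = 25.8 m/s

v = 25.8 m/s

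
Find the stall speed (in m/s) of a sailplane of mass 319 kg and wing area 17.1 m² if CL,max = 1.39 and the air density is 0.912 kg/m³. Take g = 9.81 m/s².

At stall, lift equals weight: L = W = m·g = 319 × 9.81 = 3129 N.
From L = ½ρV²S·CL,max = W: V_stall = √(2W/(ρSCL,max)) = √(2·3129/(0.912·17.1·1.39))
V_stall = √288.7 = 17 m/s

V_stall = 17 m/s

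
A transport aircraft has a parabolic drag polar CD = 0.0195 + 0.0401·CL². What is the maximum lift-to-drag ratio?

(L/D)max = 17.9

For CD = CD0 + K·CL², (L/D)max occurs at CL* = √(CD0/K) and equals 1/(2√(K·CD0)).
(L/D)max = 1/(2√(0.0401 × 0.0195)) = 1/(2 × 0.02796) = 17.9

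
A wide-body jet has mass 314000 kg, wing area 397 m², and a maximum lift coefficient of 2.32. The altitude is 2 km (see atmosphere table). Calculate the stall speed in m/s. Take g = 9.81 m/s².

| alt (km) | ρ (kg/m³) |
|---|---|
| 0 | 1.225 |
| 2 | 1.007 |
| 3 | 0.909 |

At 2 km, from the table: ρ = 1.007 kg/m³.
Stall occurs when L = W at CL,max. W = mg = 314000 × 9.81 = 3.08×10^6 N.
V_stall = √(2W/(ρ·S·CL,max)) = √(2 × 3.08×10^6 / (1.007 × 397 × 2.32))
V_stall = √6642 = 81.5 m/s

V_stall = 81.5 m/s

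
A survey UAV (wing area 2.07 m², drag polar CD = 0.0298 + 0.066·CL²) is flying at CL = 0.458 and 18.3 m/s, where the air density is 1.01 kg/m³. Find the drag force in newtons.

D = 15.3 N

CD = 0.0298 + 0.066 × 0.458² = 0.04364
D = ½ρv²S·CD = ½ × 1.01 × 18.3² × 2.07 × 0.04364 = 15.3 N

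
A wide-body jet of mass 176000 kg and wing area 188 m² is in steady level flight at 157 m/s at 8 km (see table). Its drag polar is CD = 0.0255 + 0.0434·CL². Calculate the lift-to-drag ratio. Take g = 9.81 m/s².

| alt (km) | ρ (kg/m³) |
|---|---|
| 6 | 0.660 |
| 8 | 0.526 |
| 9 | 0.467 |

L/D = 12.6

At 8 km, from the table: ρ = 0.526 kg/m³.
Level flight ⇒ L = W = m·g = 176000 × 9.81 = 1.7266×10^6 N.
q = ½ρv² = ½ × 0.526 × 157² = 6483 Pa.
Required CL = L/(qS) = 1.7266×10^6/(6483·188) = 1.417.
CD = 0.0255 + 0.0434 × 1.417² = 0.1126.
L/D = CL/CD = 1.417 / 0.1126 = 12.6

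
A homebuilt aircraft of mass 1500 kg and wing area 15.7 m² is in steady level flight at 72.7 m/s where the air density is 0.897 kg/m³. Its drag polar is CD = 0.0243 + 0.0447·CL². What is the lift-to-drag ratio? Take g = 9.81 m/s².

Level flight ⇒ L = W = m·g = 1500 × 9.81 = 14715 N.
q = ½ρv² = ½ × 0.897 × 72.7² = 2370 Pa.
CL = 2W/(ρv²S) = 2×14715/(0.897×72.7²×15.7) = 0.3954.
CD = 0.0243 + 0.0447 × 0.3954² = 0.03129.
L/D = CL/CD = 0.3954 / 0.03129 = 12.6

L/D = 12.6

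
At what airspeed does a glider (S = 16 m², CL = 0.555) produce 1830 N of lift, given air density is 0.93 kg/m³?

L = ½ρv²S·CL ⇒ v = √(2L/(ρ·S·CL))
v = √(2 × 1830 / (0.93 × 16 × 0.555)) = √443.2 = 21.1 m/s

v = 21.1 m/s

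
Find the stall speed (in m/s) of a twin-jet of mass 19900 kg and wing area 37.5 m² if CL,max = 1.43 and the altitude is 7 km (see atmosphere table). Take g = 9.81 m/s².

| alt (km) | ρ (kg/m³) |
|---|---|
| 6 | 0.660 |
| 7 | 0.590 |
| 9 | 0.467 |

At 7 km, from the table: ρ = 0.590 kg/m³.
At stall, lift equals weight: L = W = m·g = 19900 × 9.81 = 1.952×10^5 N.
V_stall = √(2W/(ρ·S·CL,max)) = √(2 × 1.952×10^5 / (0.59 × 37.5 × 1.43))
V_stall = √12340 = 111 m/s

V_stall = 111 m/s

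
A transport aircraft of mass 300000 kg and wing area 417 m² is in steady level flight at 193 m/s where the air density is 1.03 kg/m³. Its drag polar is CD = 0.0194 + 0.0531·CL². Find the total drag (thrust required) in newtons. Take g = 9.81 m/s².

D = 2.13×10^5 N

In steady level flight, lift balances weight: W = mg = 300000 × 9.81 = 2.943×10^6 N.
q = ½ρv² = ½ × 1.03 × 193² = 19180 Pa.
CL = 2W/(ρv²S) = 2×2.943×10^6/(1.03×193²×417) = 0.3679.
CD = 0.0194 + 0.0531 × 0.3679² = 0.02659.
D = q·S·CD = 19180 × 417 × 0.02659 = 2.127×10^5 N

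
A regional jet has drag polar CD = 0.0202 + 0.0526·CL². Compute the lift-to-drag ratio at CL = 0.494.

L/D = 15

CD = 0.0202 + 0.0526 × 0.494² = 0.03304
L/D = CL/CD = 0.494 / 0.03304 = 15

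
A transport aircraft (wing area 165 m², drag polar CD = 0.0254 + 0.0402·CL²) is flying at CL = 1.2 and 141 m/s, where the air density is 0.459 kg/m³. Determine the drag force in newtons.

CD = 0.0254 + 0.0402 × 1.2² = 0.08329
D = ½ρv²S·CD = ½ × 0.459 × 141² × 165 × 0.08329 = 62700 N

D = 62700 N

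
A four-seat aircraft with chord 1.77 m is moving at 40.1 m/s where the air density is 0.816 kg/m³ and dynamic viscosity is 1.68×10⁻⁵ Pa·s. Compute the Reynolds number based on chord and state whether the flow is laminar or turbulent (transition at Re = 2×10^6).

Re = 3.45×10^6 (turbulent)

Re = ρ·v·c/μ = 0.816 × 40.1 × 1.77 / (1.68×10⁻⁵) = 3.45×10^6
Since 3.45×10^6 > 2×10^6, the flow is turbulent.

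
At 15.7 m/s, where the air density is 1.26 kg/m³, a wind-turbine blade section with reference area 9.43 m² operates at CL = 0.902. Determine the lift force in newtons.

L = ½ρv²S·CL = ½ × 1.26 × 15.7² × 9.43 × 0.902 = 1320 N

L = 1320 N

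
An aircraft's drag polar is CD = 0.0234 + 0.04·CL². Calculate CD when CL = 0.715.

CD = 0.0234 + 0.04 × 0.715² = 0.0234 + 0.02045 = 0.0438

CD = 0.0438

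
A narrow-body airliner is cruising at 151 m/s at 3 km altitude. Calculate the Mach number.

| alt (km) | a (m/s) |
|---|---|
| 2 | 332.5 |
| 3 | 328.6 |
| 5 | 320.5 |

M = 0.46

At 3 km, from the table: a = 328.6 m/s.
M = v/a = 151 / 328.6 = 0.46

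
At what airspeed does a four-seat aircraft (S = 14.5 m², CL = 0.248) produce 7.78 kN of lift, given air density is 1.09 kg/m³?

v = 63 m/s

L = ½ρv²S·CL ⇒ v = √(2L/(ρ·S·CL))
v = √(2 × 7780 / (1.09 × 14.5 × 0.248)) = √3970 = 63 m/s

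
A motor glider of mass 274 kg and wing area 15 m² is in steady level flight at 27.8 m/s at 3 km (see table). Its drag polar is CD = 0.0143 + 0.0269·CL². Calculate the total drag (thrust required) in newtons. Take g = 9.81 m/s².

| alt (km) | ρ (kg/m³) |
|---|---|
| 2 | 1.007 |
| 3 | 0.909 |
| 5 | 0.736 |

D = 112 N

At 3 km, from the table: ρ = 0.909 kg/m³.
Level flight ⇒ L = W = m·g = 274 × 9.81 = 2687.9 N.
Dynamic pressure q = 0.5 × 0.909 × 27.8² = 351.3 Pa.
CL = 2W/(ρv²S) = 2×2687.9/(0.909×27.8²×15) = 0.5102.
CD = 0.0143 + 0.0269 × 0.5102² = 0.0213.
D = q·S·CD = 351.3 × 15 × 0.0213 = 112.2 N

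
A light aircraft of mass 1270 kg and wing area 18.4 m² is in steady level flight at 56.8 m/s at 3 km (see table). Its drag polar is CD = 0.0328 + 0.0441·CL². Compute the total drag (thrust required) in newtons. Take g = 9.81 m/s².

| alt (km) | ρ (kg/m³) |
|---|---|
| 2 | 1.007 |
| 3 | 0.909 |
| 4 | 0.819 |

At 3 km, from the table: ρ = 0.909 kg/m³.
In steady level flight, lift balances weight: W = mg = 1270 × 9.81 = 12459 N.
q = ½ρv² = ½ × 0.909 × 56.8² = 1466 Pa.
CL = 2W/(ρv²S) = 2×12459/(0.909×56.8²×18.4) = 0.4618.
CD = 0.0328 + 0.0441 × 0.4618² = 0.0422.
D = q·S·CD = 1466 × 18.4 × 0.0422 = 1139 N

D = 1140 N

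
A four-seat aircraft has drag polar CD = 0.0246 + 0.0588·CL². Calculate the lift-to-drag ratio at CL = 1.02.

L/D = 11.9

CD = 0.0246 + 0.0588 × 1.02² = 0.08578
L/D = CL/CD = 1.02 / 0.08578 = 11.9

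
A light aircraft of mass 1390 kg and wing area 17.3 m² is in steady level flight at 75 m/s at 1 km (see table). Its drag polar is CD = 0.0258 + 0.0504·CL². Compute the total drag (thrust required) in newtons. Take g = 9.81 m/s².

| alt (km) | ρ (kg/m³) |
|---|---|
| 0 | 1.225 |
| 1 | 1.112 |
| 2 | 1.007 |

D = 1570 N

At 1 km, from the table: ρ = 1.112 kg/m³.
Weight W = mg = 1390 × 9.81 = 13636 N; in level flight L = W.
Dynamic pressure q = 0.5 × 1.112 × 75² = 3128 Pa.
Required CL = L/(qS) = 13636/(3128·17.3) = 0.252.
CD = 0.0258 + 0.0504 × 0.252² = 0.029.
D = q·S·CD = 3128 × 17.3 × 0.029 = 1569 N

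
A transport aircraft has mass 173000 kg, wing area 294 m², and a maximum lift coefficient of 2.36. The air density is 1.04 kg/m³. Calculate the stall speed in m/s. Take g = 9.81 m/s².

At stall, lift equals weight: L = W = m·g = 173000 × 9.81 = 1.697×10^6 N.
From L = ½ρV²S·CL,max = W: V_stall = √(2W/(ρSCL,max)) = √(2·1.697×10^6/(1.04·294·2.36))
V_stall = √4704 = 68.6 m/s

V_stall = 68.6 m/s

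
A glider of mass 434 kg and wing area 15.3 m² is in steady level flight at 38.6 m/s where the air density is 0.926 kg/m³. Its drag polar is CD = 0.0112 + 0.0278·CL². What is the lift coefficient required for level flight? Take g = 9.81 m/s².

CL = 0.403

In steady level flight, lift balances weight: W = mg = 434 × 9.81 = 4257.5 N.
Dynamic pressure q = 0.5 × 0.926 × 38.6² = 689.9 Pa.
CL = W/(q·S) = 4257.5 / (689.9 × 15.3) = 0.4034.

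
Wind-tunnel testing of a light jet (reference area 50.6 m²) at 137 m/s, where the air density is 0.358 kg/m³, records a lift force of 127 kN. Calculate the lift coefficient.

From L = ½ρv²S·CL, rearranging gives CL = 2L/(ρv²S).
CL = 2 × 1.27×10^5 / (0.358 × 137² × 50.6) = 0.747

CL = 0.747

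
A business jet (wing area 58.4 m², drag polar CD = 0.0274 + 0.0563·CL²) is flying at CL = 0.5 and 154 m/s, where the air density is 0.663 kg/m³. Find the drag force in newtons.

CD = 0.0274 + 0.0563 × 0.5² = 0.04147
D = ½ρv²S·CD = ½ × 0.663 × 154² × 58.4 × 0.04147 = 19000 N

D = 19000 N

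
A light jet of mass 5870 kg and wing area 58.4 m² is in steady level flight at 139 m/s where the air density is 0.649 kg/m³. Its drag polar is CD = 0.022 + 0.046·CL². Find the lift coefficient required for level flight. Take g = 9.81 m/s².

CL = 0.157

In steady level flight, lift balances weight: W = mg = 5870 × 9.81 = 57585 N.
q = ½ρv² = ½ × 0.649 × 139² = 6270 Pa.
CL = 2W/(ρv²S) = 2×57585/(0.649×139²×58.4) = 0.1573.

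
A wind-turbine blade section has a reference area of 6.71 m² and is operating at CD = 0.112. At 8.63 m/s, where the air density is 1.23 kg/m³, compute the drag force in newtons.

D = 34.4 N

D = ½ρv²S·CD = ½ × 1.23 × 8.63² × 6.71 × 0.112 = 34.4 N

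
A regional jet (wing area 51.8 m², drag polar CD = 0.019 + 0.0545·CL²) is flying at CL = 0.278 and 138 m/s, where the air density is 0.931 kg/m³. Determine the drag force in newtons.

CD = 0.019 + 0.0545 × 0.278² = 0.02321
D = ½ρv²S·CD = ½ × 0.931 × 138² × 51.8 × 0.02321 = 10700 N

D = 10700 N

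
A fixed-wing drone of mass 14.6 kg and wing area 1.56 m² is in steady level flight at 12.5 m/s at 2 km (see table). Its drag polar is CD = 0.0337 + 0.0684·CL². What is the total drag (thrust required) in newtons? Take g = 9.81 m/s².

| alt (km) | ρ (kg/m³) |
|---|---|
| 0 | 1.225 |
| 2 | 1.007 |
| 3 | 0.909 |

D = 15.6 N

At 2 km, from the table: ρ = 1.007 kg/m³.
Level flight ⇒ L = W = m·g = 14.6 × 9.81 = 143.23 N.
Dynamic pressure q = 0.5 × 1.007 × 12.5² = 78.67 Pa.
CL = 2W/(ρv²S) = 2×143.23/(1.007×12.5²×1.56) = 1.167.
CD = 0.0337 + 0.0684 × 1.167² = 0.1269.
D = q·S·CD = 78.67 × 1.56 × 0.1269 = 15.57 N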